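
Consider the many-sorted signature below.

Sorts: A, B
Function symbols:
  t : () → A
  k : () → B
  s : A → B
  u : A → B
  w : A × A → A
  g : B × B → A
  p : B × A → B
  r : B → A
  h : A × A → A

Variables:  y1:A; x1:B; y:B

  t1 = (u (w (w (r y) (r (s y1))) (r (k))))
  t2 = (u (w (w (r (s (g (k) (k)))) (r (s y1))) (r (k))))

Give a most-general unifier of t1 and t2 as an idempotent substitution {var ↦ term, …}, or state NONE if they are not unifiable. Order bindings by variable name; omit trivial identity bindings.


{y ↦ (s (g (k) (k)))}


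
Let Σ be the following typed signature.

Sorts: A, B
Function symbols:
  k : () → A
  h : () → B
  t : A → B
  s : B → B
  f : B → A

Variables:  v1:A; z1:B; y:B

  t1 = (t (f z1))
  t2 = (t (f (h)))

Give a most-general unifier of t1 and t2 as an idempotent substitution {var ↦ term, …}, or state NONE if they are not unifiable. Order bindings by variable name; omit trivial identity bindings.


{z1 ↦ (h)}


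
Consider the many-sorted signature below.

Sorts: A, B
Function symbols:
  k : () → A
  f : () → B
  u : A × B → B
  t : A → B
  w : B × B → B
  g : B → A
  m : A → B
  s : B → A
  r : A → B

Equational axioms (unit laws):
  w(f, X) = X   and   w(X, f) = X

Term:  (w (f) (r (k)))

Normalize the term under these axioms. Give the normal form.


1. (w (f) (r (k)))  →  (r (k))

normal form = (r (k))


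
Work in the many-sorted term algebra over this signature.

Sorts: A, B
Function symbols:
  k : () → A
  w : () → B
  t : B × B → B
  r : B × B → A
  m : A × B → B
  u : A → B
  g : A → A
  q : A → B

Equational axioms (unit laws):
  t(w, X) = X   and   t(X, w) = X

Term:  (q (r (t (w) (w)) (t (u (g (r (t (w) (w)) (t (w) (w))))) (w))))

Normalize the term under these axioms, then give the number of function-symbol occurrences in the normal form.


size = 8

1. (q (r (t (w) (w)) (t (u (g (r (t (w) (w)) (t (w) (w))))) (w))))  →  (q (r (w) (t (u (g (r (t (w) (w)) (t (w) (w))))) (w))))
2. (q (r (w) (t (u (g (r (t (w) (w)) (t (w) (w))))) (w))))  →  (q (r (w) (u (g (r (t (w) (w)) (t (w) (w)))))))
3. (q (r (w) (u (g (r (t (w) (w)) (t (w) (w)))))))  →  (q (r (w) (u (g (r (w) (t (w) (w)))))))
4. (q (r (w) (u (g (r (w) (t (w) (w)))))))  →  (q (r (w) (u (g (r (w) (w))))))
normal form: (q (r (w) (u (g (r (w) (w))))))


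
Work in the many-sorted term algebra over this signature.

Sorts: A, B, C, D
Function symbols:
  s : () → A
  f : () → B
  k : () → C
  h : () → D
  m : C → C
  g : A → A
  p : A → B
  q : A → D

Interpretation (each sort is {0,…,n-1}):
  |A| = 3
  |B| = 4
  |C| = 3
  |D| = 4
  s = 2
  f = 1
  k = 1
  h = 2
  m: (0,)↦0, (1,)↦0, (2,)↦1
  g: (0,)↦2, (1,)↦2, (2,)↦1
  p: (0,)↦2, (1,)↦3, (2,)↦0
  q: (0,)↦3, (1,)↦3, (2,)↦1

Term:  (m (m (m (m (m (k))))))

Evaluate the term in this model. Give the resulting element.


  k = 1
  (m (k)) = m(1,) = 0
  (m (m (k))) = m(0,) = 0
  (m (m (m (k)))) = m(0,) = 0
  (m (m (m (m (k))))) = m(0,) = 0
  (m (m (m (m (m (k)))))) = m(0,) = 0

value = 0


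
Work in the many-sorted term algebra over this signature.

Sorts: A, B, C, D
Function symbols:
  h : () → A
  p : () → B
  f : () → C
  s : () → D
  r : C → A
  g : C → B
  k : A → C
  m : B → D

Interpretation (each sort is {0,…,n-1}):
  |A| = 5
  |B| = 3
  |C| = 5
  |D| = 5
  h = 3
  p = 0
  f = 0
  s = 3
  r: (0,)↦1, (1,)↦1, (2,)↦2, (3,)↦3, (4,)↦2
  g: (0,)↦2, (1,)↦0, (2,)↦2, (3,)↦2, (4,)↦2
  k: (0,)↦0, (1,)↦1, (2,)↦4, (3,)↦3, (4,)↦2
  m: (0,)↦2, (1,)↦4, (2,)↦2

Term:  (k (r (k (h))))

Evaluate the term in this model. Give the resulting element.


value = 3

  h = 3
  (k (h)) = k(3,) = 3
  (r (k (h))) = r(3,) = 3
  (k (r (k (h)))) = k(3,) = 3


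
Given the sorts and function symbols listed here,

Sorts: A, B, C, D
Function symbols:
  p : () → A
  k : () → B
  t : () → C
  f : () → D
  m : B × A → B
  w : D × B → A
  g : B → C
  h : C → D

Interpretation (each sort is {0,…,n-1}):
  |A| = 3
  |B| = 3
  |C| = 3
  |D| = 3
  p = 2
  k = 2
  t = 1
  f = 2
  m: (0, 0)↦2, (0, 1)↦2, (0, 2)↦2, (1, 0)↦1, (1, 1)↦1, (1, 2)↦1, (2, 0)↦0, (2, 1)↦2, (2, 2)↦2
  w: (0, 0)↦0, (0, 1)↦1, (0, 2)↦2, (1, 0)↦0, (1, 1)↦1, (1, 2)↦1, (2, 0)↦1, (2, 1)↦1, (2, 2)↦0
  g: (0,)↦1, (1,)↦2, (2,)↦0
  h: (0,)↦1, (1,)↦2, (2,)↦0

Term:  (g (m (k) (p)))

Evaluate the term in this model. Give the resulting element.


value = 0

  k = 2
  p = 2
  (m (k) (p)) = m(2, 2) = 2
  (g (m (k) (p))) = g(2,) = 0


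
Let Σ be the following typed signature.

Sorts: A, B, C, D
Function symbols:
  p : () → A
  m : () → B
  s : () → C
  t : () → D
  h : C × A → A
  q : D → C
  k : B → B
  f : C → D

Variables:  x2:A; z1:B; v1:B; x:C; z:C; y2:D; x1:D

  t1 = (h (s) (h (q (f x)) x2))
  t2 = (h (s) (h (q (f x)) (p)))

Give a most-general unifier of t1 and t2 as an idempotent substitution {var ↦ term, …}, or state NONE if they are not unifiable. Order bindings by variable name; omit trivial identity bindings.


{x2 ↦ (p)}


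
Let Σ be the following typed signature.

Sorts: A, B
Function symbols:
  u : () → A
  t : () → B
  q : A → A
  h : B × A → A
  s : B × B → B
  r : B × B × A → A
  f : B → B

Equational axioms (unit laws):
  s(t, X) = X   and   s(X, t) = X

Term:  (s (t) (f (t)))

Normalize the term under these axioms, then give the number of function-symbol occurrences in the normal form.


size = 2

1. (s (t) (f (t)))  →  (f (t))
normal form: (f (t))


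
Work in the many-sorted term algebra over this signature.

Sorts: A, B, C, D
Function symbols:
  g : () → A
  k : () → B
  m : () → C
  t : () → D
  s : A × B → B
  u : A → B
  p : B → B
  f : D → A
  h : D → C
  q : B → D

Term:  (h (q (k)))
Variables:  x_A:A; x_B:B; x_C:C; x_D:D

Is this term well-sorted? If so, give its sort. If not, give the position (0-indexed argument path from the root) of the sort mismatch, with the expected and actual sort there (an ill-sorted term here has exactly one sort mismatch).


    (k) : B
  (q (k)) : D
(h (q (k))) : C

well-sorted; sort = C


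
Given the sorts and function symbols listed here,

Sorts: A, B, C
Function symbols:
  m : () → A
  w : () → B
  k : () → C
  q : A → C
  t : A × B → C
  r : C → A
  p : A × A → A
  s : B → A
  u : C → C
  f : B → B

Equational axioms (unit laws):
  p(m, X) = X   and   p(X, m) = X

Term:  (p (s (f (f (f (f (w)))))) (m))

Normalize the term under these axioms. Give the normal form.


normal form = (s (f (f (f (f (w))))))

1. (p (s (f (f (f (f (w)))))) (m))  →  (s (f (f (f (f (w))))))


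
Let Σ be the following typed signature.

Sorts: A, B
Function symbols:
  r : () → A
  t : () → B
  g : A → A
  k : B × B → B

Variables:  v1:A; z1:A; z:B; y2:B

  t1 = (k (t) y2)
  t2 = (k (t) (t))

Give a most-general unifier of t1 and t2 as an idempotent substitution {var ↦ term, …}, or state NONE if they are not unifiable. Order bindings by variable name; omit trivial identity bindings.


{y2 ↦ (t)}


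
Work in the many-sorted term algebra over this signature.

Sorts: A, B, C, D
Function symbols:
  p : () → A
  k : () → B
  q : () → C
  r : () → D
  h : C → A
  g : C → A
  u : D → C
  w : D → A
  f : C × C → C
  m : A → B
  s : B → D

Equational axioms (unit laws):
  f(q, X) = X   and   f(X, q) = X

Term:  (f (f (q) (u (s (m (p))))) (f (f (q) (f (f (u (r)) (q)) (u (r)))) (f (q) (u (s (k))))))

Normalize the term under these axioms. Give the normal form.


1. (f (f (q) (u (s (m (p))))) (f (f (q) (f (f (u (r)) (q)) (u (r)))) (f (q) (u (s (k))))))  →  (f (u (s (m (p)))) (f (f (q) (f (f (u (r)) (q)) (u (r)))) (f (q) (u (s (k))))))
2. (f (u (s (m (p)))) (f (f (q) (f (f (u (r)) (q)) (u (r)))) (f (q) (u (s (k))))))  →  (f (u (s (m (p)))) (f (f (f (u (r)) (q)) (u (r))) (f (q) (u (s (k))))))
3. (f (u (s (m (p)))) (f (f (f (u (r)) (q)) (u (r))) (f (q) (u (s (k))))))  →  (f (u (s (m (p)))) (f (f (u (r)) (u (r))) (f (q) (u (s (k))))))
4. (f (u (s (m (p)))) (f (f (u (r)) (u (r))) (f (q) (u (s (k))))))  →  (f (u (s (m (p)))) (f (f (u (r)) (u (r))) (u (s (k)))))

normal form = (f (u (s (m (p)))) (f (f (u (r)) (u (r))) (u (s (k)))))


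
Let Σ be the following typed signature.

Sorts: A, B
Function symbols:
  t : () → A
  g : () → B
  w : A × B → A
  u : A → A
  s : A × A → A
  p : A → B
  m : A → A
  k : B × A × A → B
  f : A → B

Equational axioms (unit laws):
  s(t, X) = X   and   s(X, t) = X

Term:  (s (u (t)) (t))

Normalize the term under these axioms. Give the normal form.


1. (s (u (t)) (t))  →  (u (t))

normal form = (u (t))


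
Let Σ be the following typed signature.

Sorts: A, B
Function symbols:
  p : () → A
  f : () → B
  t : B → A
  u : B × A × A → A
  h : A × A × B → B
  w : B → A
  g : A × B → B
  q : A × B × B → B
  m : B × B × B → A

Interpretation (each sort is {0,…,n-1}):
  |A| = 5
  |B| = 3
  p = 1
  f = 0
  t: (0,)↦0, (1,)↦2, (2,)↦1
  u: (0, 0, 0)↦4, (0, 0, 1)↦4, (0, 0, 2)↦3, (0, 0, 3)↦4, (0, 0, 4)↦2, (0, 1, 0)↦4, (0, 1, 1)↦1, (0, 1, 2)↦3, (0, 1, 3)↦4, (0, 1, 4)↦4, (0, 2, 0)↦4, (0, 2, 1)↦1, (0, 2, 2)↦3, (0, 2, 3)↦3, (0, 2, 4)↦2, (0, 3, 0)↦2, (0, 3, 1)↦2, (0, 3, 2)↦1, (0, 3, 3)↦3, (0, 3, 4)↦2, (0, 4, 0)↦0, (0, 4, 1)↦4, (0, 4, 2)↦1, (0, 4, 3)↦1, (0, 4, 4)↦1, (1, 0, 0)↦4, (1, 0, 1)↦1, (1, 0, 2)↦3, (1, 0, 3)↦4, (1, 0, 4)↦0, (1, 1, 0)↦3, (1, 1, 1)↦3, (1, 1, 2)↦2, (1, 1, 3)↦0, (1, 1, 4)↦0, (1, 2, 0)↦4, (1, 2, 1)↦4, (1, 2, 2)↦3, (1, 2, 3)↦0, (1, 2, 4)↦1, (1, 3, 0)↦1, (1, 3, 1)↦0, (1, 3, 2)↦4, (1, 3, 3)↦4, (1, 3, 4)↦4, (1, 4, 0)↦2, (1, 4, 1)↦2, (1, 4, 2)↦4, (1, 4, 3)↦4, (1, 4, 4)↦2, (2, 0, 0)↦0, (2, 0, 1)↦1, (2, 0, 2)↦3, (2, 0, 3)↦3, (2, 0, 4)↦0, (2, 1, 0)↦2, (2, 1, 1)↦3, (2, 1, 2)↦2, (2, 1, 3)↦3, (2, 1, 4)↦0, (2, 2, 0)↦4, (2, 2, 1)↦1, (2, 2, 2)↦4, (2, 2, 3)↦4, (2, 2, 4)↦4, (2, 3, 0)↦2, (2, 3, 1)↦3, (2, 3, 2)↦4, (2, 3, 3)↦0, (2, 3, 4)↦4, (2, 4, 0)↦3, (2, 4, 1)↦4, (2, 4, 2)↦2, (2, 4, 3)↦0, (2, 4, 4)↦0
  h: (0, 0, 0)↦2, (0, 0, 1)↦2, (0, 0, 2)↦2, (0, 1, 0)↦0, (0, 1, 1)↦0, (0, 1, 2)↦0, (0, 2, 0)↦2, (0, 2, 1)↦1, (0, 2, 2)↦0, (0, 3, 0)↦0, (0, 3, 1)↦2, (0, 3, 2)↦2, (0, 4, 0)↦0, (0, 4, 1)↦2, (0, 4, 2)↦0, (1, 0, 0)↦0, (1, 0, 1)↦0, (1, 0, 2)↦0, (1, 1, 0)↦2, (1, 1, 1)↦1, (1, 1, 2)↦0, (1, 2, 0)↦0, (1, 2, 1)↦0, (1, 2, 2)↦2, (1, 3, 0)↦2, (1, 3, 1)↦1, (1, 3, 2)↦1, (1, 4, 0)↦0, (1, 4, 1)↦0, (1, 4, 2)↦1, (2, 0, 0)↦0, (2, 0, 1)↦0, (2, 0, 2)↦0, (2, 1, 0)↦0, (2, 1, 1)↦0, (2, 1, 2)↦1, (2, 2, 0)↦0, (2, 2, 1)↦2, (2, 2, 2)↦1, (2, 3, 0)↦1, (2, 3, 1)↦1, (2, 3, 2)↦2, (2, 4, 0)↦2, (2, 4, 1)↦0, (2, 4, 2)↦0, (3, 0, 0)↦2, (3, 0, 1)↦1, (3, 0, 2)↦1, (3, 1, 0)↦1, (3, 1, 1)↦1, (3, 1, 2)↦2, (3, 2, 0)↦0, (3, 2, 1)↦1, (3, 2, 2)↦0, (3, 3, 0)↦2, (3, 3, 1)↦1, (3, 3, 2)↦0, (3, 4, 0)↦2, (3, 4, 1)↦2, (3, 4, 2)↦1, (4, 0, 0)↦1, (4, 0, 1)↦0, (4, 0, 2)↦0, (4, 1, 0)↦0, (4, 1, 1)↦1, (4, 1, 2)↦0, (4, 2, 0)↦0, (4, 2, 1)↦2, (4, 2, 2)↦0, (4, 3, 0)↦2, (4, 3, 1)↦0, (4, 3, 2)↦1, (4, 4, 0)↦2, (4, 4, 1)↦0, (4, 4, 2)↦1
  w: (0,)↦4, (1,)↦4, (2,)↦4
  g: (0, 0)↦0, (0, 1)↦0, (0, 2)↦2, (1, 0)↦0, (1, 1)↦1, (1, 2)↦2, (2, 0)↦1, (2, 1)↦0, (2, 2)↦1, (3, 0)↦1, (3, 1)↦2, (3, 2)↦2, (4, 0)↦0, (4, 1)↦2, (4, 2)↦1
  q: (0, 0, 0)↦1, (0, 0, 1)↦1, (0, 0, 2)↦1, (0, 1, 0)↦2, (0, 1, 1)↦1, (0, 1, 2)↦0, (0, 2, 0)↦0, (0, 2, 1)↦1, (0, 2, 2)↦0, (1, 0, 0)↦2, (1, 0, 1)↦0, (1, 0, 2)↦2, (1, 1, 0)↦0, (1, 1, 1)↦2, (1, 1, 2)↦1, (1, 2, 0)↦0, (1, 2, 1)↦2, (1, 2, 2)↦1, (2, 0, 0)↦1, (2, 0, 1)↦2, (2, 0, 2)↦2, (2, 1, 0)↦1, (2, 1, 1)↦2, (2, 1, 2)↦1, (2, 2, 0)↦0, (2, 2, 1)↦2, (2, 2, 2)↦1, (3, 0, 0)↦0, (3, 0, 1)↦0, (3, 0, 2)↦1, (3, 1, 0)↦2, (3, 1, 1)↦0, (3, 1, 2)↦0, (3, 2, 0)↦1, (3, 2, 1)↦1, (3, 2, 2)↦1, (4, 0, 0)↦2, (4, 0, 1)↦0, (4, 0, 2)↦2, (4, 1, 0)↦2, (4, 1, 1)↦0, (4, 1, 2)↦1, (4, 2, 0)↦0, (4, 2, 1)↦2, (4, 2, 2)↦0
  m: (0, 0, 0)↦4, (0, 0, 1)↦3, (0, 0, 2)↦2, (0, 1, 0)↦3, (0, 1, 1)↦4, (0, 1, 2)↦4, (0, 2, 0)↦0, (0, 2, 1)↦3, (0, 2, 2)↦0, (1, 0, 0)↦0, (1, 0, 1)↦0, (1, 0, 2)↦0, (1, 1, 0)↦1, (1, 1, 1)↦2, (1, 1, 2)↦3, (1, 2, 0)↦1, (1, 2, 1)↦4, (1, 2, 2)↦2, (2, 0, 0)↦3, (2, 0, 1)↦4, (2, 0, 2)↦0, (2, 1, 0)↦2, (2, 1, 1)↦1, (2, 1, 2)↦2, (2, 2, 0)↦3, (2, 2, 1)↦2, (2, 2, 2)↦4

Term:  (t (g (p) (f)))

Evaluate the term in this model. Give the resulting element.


  p = 1
  f = 0
  (g (p) (f)) = g(1, 0) = 0
  (t (g (p) (f))) = t(0,) = 0

value = 0


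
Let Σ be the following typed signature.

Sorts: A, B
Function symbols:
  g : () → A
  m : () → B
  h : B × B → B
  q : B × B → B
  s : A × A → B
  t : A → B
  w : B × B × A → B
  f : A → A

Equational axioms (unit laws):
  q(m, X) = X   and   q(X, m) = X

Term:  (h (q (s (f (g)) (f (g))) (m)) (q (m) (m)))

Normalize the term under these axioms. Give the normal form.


1. (h (q (s (f (g)) (f (g))) (m)) (q (m) (m)))  →  (h (s (f (g)) (f (g))) (q (m) (m)))
2. (h (s (f (g)) (f (g))) (q (m) (m)))  →  (h (s (f (g)) (f (g))) (m))

normal form = (h (s (f (g)) (f (g))) (m))


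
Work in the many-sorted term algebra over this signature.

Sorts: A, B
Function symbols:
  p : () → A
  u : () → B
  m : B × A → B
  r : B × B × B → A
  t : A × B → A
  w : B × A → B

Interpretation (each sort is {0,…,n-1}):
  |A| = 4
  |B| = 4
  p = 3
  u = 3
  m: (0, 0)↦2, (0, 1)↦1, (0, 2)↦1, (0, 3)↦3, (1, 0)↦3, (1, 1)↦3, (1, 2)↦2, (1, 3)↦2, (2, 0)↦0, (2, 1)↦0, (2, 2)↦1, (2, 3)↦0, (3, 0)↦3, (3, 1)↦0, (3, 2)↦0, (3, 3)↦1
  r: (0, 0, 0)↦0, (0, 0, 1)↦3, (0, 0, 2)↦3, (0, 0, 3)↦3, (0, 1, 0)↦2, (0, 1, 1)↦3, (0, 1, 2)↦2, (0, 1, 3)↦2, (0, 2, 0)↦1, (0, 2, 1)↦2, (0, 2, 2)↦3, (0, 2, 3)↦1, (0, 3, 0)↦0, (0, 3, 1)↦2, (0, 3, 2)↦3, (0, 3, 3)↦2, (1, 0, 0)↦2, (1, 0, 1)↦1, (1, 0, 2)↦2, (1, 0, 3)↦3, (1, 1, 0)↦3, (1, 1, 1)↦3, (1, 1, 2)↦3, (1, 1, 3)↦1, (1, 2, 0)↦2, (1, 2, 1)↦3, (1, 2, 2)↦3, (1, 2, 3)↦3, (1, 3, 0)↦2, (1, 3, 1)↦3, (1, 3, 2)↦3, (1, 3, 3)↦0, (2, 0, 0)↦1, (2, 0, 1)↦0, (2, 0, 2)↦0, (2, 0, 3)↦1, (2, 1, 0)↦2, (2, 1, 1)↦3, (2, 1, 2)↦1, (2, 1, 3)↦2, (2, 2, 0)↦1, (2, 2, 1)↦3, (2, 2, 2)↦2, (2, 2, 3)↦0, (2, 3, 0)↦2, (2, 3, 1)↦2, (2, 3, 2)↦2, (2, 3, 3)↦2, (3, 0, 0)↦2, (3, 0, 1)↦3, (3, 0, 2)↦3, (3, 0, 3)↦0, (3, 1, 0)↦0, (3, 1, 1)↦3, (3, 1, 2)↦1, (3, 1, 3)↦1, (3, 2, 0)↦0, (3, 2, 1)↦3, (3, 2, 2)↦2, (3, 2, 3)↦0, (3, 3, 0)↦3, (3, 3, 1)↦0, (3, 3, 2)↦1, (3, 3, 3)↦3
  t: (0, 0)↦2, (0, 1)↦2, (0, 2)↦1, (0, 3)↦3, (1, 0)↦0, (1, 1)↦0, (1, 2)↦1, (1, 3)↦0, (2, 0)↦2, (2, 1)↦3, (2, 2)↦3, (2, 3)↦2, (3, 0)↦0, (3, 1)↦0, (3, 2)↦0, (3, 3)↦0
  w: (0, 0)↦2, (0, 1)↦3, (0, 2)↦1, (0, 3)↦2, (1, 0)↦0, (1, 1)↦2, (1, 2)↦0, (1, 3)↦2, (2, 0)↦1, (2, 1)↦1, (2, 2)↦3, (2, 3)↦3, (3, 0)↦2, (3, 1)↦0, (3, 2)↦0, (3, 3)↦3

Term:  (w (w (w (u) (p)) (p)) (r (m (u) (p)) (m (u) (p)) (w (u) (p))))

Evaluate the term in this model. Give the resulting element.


  u = 3
  p = 3
  (w (u) (p)) = w(3, 3) = 3
  p = 3
  (w (w (u) (p)) (p)) = w(3, 3) = 3
  u = 3
  p = 3
  (m (u) (p)) = m(3, 3) = 1
  u = 3
  p = 3
  (m (u) (p)) = m(3, 3) = 1
  u = 3
  p = 3
  (w (u) (p)) = w(3, 3) = 3
  (r (m (u) (p)) (m (u) (p)) (w (u) (p))) = r(1, 1, 3) = 1
  (w (w (w (u) (p)) (p)) (r (m (u) (p)) (m (u) (p)) (w (u) (p)))) = w(3, 1) = 0

value = 0


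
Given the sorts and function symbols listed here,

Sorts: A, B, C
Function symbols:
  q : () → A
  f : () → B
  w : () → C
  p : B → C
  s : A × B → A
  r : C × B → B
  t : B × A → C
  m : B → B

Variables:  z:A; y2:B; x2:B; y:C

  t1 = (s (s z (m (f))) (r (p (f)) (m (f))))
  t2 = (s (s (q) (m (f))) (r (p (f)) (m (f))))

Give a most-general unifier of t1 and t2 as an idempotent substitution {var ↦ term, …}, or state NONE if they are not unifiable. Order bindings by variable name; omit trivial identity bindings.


{z ↦ (q)}


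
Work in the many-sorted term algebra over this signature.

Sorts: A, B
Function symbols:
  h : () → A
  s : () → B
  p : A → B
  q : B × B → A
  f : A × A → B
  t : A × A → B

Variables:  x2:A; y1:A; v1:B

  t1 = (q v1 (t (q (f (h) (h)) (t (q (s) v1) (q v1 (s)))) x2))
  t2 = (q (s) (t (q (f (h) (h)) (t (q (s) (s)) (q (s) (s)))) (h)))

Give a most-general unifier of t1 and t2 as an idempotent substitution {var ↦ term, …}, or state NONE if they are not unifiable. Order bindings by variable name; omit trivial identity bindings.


{v1 ↦ (s), x2 ↦ (h)}


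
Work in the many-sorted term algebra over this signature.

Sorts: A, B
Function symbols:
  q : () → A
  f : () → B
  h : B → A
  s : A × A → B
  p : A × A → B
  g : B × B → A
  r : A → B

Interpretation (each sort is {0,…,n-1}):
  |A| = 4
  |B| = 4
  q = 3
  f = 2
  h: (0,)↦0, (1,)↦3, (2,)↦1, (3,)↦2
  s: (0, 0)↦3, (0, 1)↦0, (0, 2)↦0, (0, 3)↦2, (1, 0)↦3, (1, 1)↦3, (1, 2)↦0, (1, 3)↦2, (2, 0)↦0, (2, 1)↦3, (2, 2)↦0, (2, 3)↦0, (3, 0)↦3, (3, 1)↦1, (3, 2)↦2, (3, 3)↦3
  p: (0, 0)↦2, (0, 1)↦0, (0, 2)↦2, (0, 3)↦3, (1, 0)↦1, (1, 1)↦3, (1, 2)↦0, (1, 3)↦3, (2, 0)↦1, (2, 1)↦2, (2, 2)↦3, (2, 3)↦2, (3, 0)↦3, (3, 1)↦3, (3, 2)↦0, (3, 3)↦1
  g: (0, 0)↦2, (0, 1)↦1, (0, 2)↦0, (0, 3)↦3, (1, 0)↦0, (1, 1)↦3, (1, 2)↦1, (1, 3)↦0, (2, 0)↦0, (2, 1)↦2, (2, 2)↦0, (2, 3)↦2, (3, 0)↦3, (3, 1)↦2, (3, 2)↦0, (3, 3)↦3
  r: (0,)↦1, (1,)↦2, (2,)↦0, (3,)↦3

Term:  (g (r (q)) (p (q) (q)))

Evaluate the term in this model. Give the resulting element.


  q = 3
  (r (q)) = r(3,) = 3
  q = 3
  q = 3
  (p (q) (q)) = p(3, 3) = 1
  (g (r (q)) (p (q) (q))) = g(3, 1) = 2

value = 2


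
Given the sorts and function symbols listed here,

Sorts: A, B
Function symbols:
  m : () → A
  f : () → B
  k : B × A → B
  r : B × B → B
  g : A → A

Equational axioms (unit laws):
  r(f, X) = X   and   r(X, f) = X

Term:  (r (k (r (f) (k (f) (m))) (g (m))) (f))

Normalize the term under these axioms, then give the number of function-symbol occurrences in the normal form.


size = 6

1. (r (k (r (f) (k (f) (m))) (g (m))) (f))  →  (k (r (f) (k (f) (m))) (g (m)))
2. (k (r (f) (k (f) (m))) (g (m)))  →  (k (k (f) (m)) (g (m)))
normal form: (k (k (f) (m)) (g (m)))


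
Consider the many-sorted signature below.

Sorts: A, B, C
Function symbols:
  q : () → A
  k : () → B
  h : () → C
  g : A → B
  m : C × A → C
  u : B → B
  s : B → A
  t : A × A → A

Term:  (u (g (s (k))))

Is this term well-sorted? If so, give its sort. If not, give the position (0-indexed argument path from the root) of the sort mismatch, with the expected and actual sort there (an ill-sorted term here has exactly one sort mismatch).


      (k) : B
    (s (k)) : A
  (g (s (k))) : B
(u (g (s (k)))) : B

well-sorted; sort = B


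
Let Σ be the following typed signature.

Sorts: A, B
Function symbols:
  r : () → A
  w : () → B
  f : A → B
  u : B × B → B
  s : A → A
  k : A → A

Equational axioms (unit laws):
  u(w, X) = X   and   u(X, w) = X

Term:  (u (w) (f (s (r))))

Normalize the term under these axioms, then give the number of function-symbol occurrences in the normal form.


1. (u (w) (f (s (r))))  →  (f (s (r)))
normal form: (f (s (r)))

size = 3


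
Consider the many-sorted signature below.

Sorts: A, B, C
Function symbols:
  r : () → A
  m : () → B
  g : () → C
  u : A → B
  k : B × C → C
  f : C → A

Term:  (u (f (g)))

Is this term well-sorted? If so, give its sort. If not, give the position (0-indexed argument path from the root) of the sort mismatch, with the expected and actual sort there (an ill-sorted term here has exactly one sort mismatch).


well-sorted; sort = B

    (g) : C
  (f (g)) : A
(u (f (g))) : B


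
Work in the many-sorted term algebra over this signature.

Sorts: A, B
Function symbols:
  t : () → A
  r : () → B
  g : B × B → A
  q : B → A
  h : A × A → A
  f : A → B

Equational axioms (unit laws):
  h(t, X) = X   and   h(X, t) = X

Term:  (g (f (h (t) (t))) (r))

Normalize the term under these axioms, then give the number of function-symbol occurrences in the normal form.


1. (g (f (h (t) (t))) (r))  →  (g (f (t)) (r))
normal form: (g (f (t)) (r))

size = 4


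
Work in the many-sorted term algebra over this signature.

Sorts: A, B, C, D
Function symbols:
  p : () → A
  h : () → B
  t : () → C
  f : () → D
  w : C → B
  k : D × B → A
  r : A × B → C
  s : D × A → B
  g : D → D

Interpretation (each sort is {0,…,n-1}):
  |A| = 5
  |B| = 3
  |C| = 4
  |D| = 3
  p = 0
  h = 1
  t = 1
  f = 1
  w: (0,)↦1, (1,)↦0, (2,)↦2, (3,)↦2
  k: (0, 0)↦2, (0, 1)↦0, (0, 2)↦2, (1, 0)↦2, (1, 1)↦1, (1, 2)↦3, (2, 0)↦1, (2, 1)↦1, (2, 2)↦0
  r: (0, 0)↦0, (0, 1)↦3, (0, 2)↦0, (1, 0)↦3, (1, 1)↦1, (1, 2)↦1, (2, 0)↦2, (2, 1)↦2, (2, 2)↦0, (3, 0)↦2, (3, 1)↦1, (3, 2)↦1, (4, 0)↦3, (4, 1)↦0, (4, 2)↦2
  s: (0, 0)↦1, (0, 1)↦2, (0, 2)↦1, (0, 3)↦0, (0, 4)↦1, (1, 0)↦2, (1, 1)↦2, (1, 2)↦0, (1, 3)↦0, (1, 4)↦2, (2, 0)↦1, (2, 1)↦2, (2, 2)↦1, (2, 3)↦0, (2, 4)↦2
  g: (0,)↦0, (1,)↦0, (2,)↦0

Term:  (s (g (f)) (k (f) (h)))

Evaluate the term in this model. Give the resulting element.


value = 2

  f = 1
  (g (f)) = g(1,) = 0
  f = 1
  h = 1
  (k (f) (h)) = k(1, 1) = 1
  (s (g (f)) (k (f) (h))) = s(0, 1) = 2


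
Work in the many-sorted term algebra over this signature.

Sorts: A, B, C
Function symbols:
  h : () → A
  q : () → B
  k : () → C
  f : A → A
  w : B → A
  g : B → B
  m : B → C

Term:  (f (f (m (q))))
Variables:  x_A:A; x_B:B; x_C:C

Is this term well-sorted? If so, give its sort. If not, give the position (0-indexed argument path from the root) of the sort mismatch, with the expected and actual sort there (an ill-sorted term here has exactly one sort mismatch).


ill-sorted at position [0, 0]: expected A, got C

      (q) : B
    (m (q)) : C
  (f (m (q))) : ✗ arg 0 at [0, 0] has sort C, expected A


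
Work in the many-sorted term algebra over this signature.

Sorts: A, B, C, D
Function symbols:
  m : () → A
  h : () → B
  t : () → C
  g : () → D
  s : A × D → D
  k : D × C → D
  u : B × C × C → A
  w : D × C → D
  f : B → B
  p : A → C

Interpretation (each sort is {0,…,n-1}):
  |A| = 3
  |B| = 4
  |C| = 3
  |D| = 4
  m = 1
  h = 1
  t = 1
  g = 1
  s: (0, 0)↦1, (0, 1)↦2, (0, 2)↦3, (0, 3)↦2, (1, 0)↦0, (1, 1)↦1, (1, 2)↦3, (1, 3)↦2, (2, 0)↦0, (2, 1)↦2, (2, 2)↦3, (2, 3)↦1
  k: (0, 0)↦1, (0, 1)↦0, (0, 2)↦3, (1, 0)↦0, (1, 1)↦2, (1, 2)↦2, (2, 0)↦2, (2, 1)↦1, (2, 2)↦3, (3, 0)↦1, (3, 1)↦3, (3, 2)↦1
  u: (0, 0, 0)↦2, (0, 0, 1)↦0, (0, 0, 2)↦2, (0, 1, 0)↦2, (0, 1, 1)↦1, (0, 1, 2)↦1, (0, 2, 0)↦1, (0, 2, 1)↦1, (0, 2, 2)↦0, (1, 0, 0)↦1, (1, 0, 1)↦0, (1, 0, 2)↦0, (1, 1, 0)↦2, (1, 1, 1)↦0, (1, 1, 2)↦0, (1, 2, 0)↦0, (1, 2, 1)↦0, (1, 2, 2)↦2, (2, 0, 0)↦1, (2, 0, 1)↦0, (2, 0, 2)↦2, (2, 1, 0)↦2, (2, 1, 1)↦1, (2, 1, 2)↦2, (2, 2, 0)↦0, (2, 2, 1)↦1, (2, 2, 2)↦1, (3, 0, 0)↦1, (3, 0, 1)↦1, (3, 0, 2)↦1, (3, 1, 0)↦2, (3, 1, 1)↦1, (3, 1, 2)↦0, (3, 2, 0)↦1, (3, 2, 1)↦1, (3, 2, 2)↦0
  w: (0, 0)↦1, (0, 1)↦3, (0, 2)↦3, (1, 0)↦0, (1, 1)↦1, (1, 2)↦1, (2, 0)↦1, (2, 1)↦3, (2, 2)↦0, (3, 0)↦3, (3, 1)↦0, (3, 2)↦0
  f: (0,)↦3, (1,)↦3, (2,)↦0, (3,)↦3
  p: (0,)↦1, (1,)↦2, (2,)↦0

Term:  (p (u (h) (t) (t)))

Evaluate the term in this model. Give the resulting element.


  h = 1
  t = 1
  t = 1
  (u (h) (t) (t)) = u(1, 1, 1) = 0
  (p (u (h) (t) (t))) = p(0,) = 1

value = 1


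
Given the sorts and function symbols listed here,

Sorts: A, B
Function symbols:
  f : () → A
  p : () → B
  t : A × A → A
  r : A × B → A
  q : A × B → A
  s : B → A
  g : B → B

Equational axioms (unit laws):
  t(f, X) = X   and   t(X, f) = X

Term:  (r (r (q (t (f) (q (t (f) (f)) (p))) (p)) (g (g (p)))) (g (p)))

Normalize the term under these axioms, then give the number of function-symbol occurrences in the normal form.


1. (r (r (q (t (f) (q (t (f) (f)) (p))) (p)) (g (g (p)))) (g (p)))  →  (r (r (q (q (t (f) (f)) (p)) (p)) (g (g (p)))) (g (p)))
2. (r (r (q (q (t (f) (f)) (p)) (p)) (g (g (p)))) (g (p)))  →  (r (r (q (q (f) (p)) (p)) (g (g (p)))) (g (p)))
normal form: (r (r (q (q (f) (p)) (p)) (g (g (p)))) (g (p)))

size = 12


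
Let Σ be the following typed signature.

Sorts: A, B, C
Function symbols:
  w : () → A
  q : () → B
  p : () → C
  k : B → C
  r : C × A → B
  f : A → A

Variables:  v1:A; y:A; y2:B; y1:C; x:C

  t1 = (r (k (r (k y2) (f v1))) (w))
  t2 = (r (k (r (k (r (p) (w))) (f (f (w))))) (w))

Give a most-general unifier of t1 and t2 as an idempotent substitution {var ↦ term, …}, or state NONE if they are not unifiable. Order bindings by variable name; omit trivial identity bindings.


{v1 ↦ (f (w)), y2 ↦ (r (p) (w))}


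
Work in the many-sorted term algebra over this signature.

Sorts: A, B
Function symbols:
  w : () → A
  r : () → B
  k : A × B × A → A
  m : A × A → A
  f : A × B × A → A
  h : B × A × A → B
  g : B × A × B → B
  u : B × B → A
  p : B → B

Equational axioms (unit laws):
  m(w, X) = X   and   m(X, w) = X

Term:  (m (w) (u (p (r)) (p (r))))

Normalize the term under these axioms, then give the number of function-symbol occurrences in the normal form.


1. (m (w) (u (p (r)) (p (r))))  →  (u (p (r)) (p (r)))
normal form: (u (p (r)) (p (r)))

size = 5


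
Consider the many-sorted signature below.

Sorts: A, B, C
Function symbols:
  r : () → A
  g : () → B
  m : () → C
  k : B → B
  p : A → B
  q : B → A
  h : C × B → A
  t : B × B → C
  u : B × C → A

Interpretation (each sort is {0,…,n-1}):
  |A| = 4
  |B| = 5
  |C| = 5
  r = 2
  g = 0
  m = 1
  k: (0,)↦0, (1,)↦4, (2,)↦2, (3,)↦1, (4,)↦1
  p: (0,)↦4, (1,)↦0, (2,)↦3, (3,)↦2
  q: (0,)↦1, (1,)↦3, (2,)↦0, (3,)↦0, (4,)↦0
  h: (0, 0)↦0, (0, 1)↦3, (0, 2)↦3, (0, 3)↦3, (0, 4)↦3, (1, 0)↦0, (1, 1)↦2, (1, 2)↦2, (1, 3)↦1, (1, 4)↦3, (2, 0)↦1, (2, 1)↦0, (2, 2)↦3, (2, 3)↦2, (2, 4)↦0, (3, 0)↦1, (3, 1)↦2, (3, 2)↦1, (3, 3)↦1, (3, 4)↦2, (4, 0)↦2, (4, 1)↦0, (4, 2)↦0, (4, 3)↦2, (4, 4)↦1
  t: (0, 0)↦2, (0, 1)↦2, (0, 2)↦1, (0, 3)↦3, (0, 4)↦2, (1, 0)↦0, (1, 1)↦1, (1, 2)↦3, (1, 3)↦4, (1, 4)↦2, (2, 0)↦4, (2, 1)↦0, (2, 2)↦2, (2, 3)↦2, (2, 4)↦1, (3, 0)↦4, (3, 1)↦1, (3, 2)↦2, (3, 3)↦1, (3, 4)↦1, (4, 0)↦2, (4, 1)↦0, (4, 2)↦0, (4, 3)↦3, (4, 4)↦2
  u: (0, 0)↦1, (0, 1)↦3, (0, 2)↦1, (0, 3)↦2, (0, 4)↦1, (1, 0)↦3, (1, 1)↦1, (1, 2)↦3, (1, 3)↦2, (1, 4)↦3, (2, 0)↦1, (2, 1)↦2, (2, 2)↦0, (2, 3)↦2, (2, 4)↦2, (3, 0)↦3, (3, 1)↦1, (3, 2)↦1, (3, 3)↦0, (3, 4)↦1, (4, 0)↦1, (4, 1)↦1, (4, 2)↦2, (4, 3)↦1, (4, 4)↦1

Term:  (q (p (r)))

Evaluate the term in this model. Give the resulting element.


  r = 2
  (p (r)) = p(2,) = 3
  (q (p (r))) = q(3,) = 0

value = 0


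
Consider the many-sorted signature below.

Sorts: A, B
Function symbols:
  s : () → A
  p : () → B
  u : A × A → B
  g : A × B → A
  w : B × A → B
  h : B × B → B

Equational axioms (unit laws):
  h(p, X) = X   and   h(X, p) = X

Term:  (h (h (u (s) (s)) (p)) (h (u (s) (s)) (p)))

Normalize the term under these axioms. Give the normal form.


1. (h (h (u (s) (s)) (p)) (h (u (s) (s)) (p)))  →  (h (u (s) (s)) (h (u (s) (s)) (p)))
2. (h (u (s) (s)) (h (u (s) (s)) (p)))  →  (h (u (s) (s)) (u (s) (s)))

normal form = (h (u (s) (s)) (u (s) (s)))


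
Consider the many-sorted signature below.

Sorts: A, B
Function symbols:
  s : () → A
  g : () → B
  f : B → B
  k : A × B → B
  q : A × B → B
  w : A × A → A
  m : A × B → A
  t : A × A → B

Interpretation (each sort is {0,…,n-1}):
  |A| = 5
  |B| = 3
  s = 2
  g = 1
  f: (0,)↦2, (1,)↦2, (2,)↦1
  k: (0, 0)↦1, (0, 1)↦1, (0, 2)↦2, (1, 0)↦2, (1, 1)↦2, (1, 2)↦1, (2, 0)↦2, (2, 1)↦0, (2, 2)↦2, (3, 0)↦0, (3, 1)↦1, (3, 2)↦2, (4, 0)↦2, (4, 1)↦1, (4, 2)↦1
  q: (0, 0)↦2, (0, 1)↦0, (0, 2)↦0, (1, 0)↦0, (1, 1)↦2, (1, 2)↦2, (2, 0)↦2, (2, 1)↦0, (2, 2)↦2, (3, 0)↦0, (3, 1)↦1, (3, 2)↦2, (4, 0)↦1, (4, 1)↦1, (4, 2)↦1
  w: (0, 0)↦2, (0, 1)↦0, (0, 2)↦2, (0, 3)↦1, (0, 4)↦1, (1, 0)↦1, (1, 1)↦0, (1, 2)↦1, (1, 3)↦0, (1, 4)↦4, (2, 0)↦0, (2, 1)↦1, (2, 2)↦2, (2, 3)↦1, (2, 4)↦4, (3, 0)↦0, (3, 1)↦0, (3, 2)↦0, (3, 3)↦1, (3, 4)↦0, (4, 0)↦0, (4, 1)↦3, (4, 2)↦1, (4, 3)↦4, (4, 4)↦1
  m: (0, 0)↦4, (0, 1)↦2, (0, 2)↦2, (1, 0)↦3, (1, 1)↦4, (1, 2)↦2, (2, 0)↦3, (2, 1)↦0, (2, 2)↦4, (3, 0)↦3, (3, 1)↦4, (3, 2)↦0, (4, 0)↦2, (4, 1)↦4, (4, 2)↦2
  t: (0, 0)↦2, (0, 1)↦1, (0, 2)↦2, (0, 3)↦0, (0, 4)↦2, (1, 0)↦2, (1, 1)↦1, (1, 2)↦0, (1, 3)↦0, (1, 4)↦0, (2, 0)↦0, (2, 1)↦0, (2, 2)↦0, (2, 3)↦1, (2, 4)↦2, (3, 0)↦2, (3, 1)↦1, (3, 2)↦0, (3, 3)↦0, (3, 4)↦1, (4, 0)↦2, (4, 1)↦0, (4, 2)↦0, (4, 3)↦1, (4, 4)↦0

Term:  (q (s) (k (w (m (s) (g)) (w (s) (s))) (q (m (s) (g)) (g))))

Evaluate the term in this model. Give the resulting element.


  s = 2
  s = 2
  g = 1
  (m (s) (g)) = m(2, 1) = 0
  s = 2
  s = 2
  (w (s) (s)) = w(2, 2) = 2
  (w (m (s) (g)) (w (s) (s))) = w(0, 2) = 2
  s = 2
  g = 1
  (m (s) (g)) = m(2, 1) = 0
  g = 1
  (q (m (s) (g)) (g)) = q(0, 1) = 0
  (k (w (m (s) (g)) (w (s) (s))) (q (m (s) (g)) (g))) = k(2, 0) = 2
  (q (s) (k (w (m (s) (g)) (w (s) (s))) (q (m (s) (g)) (g)))) = q(2, 2) = 2

value = 2


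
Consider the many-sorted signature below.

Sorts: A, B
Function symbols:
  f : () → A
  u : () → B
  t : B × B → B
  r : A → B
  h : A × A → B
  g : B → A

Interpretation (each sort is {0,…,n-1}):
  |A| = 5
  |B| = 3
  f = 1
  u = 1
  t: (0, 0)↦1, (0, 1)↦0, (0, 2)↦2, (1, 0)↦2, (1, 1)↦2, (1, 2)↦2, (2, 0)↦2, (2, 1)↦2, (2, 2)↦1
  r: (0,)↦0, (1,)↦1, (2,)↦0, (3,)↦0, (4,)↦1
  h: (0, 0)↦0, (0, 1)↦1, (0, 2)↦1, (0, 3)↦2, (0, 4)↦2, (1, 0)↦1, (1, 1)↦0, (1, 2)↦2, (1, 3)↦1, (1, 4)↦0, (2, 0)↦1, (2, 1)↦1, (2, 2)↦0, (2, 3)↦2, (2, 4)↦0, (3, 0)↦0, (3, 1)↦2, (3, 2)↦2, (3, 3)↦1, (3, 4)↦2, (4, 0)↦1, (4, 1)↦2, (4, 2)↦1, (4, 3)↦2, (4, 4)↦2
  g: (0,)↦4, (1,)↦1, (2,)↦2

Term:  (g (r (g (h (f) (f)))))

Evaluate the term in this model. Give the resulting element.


  f = 1
  f = 1
  (h (f) (f)) = h(1, 1) = 0
  (g (h (f) (f))) = g(0,) = 4
  (r (g (h (f) (f)))) = r(4,) = 1
  (g (r (g (h (f) (f))))) = g(1,) = 1

value = 1


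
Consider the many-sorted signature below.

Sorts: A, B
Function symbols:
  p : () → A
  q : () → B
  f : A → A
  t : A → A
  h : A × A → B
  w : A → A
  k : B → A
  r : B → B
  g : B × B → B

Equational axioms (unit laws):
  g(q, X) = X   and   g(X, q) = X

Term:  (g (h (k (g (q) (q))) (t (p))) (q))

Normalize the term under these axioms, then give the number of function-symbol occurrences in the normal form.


size = 5

1. (g (h (k (g (q) (q))) (t (p))) (q))  →  (h (k (g (q) (q))) (t (p)))
2. (h (k (g (q) (q))) (t (p)))  →  (h (k (q)) (t (p)))
normal form: (h (k (q)) (t (p)))


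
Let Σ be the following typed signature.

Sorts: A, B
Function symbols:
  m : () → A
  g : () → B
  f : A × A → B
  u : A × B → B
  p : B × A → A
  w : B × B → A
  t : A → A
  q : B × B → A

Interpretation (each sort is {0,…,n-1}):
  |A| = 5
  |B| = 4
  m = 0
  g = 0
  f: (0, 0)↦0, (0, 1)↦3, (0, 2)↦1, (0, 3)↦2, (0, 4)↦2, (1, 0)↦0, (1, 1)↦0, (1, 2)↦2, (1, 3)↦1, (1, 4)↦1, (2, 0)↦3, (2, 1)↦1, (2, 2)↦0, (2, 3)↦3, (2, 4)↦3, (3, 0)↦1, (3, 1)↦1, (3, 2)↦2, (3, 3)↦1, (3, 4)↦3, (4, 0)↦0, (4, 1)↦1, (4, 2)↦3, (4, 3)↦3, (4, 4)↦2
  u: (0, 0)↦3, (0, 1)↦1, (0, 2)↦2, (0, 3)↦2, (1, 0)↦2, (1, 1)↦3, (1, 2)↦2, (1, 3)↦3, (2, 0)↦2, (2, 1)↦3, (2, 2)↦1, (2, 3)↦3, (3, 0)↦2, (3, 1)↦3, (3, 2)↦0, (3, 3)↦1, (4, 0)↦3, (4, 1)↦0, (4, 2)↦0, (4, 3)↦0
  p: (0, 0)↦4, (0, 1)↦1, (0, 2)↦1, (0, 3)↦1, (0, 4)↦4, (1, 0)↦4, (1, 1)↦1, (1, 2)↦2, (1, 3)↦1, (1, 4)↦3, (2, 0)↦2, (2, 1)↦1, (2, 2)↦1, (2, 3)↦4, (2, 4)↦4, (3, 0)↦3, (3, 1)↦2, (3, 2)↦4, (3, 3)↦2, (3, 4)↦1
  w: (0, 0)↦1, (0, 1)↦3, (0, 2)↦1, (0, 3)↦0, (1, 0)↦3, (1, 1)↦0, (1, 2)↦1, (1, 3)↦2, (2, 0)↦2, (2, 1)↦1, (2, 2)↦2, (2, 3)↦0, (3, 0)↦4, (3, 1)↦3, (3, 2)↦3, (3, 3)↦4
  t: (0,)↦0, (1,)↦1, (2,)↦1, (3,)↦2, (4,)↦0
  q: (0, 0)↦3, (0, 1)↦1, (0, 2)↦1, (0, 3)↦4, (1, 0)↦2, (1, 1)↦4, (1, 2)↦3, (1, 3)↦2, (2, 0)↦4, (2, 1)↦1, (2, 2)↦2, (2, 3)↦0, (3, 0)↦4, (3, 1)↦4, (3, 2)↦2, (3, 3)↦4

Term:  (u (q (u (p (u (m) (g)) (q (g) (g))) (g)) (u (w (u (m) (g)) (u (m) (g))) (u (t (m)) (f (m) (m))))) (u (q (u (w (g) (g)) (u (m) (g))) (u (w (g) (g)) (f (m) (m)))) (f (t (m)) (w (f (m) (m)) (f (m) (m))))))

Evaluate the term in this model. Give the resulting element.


value = 0

  m = 0
  g = 0
  (u (m) (g)) = u(0, 0) = 3
  g = 0
  g = 0
  (q (g) (g)) = q(0, 0) = 3
  (p (u (m) (g)) (q (g) (g))) = p(3, 3) = 2
  g = 0
  (u (p (u (m) (g)) (q (g) (g))) (g)) = u(2, 0) = 2
  m = 0
  g = 0
  (u (m) (g)) = u(0, 0) = 3
  m = 0
  g = 0
  (u (m) (g)) = u(0, 0) = 3
  (w (u (m) (g)) (u (m) (g))) = w(3, 3) = 4
  m = 0
  (t (m)) = t(0,) = 0
  m = 0
  m = 0
  (f (m) (m)) = f(0, 0) = 0
  (u (t (m)) (f (m) (m))) = u(0, 0) = 3
  (u (w (u (m) (g)) (u (m) (g))) (u (t (m)) (f (m) (m)))) = u(4, 3) = 0
  (q (u (p (u (m) (g)) (q (g) (g))) (g)) (u (w (u (m) (g)) (u (m) (g))) (u (t (m)) (f (m) (m))))) = q(2, 0) = 4
  g = 0
  g = 0
  (w (g) (g)) = w(0, 0) = 1
  m = 0
  g = 0
  (u (m) (g)) = u(0, 0) = 3
  (u (w (g) (g)) (u (m) (g))) = u(1, 3) = 3
  g = 0
  g = 0
  (w (g) (g)) = w(0, 0) = 1
  m = 0
  m = 0
  (f (m) (m)) = f(0, 0) = 0
  (u (w (g) (g)) (f (m) (m))) = u(1, 0) = 2
  (q (u (w (g) (g)) (u (m) (g))) (u (w (g) (g)) (f (m) (m)))) = q(3, 2) = 2
  m = 0
  (t (m)) = t(0,) = 0
  m = 0
  m = 0
  (f (m) (m)) = f(0, 0) = 0
  m = 0
  m = 0
  (f (m) (m)) = f(0, 0) = 0
  (w (f (m) (m)) (f (m) (m))) = w(0, 0) = 1
  (f (t (m)) (w (f (m) (m)) (f (m) (m)))) = f(0, 1) = 3
  (u (q (u (w (g) (g)) (u (m) (g))) (u (w (g) (g)) (f (m) (m)))) (f (t (m)) (w (f (m) (m)) (f (m) (m))))) = u(2, 3) = 3
  (u (q (u (p (u (m) (g)) (q (g) (g))) (g)) (u (w (u (m) (g)) (u (m) (g))) (u (t (m)) (f (m) (m))))) (u (q (u (w (g) (g)) (u (m) (g))) (u (w (g) (g)) (f (m) (m)))) (f (t (m)) (w (f (m) (m)) (f (m) (m)))))) = u(4, 3) = 0


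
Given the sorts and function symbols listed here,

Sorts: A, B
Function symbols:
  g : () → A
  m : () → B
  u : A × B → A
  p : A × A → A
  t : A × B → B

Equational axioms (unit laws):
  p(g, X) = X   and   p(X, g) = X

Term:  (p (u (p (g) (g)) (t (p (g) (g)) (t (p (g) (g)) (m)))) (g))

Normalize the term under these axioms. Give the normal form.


normal form = (u (g) (t (g) (t (g) (m))))

1. (p (u (p (g) (g)) (t (p (g) (g)) (t (p (g) (g)) (m)))) (g))  →  (u (p (g) (g)) (t (p (g) (g)) (t (p (g) (g)) (m))))
2. (u (p (g) (g)) (t (p (g) (g)) (t (p (g) (g)) (m))))  →  (u (g) (t (p (g) (g)) (t (p (g) (g)) (m))))
3. (u (g) (t (p (g) (g)) (t (p (g) (g)) (m))))  →  (u (g) (t (g) (t (p (g) (g)) (m))))
4. (u (g) (t (g) (t (p (g) (g)) (m))))  →  (u (g) (t (g) (t (g) (m))))


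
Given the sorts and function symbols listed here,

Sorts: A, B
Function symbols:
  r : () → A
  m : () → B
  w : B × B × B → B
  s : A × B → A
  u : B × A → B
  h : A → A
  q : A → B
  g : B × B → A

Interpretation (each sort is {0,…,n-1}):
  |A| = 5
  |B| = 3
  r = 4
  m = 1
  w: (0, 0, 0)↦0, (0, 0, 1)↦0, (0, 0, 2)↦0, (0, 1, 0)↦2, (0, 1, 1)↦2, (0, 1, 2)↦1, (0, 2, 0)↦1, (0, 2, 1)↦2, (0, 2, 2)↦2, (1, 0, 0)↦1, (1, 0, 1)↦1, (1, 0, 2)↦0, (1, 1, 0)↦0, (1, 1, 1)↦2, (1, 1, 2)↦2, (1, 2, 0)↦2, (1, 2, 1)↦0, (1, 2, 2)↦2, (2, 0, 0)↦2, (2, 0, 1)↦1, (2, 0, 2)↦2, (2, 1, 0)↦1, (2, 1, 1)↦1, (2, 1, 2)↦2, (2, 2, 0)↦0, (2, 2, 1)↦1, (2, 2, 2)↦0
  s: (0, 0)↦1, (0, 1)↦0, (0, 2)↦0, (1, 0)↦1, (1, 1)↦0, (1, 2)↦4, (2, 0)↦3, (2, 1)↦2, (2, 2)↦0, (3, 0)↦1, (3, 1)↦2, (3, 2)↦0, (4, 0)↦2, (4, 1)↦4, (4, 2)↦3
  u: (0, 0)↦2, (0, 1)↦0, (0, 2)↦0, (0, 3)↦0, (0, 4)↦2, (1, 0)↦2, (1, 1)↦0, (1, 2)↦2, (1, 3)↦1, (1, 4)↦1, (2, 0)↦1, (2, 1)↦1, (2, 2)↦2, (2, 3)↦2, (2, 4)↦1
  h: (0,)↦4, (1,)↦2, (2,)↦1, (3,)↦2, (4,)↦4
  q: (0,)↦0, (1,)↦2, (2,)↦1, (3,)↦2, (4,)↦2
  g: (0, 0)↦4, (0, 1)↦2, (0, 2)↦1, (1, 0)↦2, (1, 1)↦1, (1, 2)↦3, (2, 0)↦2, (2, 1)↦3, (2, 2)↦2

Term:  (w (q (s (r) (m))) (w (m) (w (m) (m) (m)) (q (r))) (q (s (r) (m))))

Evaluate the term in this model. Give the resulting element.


  r = 4
  m = 1
  (s (r) (m)) = s(4, 1) = 4
  (q (s (r) (m))) = q(4,) = 2
  m = 1
  m = 1
  m = 1
  m = 1
  (w (m) (m) (m)) = w(1, 1, 1) = 2
  r = 4
  (q (r)) = q(4,) = 2
  (w (m) (w (m) (m) (m)) (q (r))) = w(1, 2, 2) = 2
  r = 4
  m = 1
  (s (r) (m)) = s(4, 1) = 4
  (q (s (r) (m))) = q(4,) = 2
  (w (q (s (r) (m))) (w (m) (w (m) (m) (m)) (q (r))) (q (s (r) (m)))) = w(2, 2, 2) = 0

value = 0


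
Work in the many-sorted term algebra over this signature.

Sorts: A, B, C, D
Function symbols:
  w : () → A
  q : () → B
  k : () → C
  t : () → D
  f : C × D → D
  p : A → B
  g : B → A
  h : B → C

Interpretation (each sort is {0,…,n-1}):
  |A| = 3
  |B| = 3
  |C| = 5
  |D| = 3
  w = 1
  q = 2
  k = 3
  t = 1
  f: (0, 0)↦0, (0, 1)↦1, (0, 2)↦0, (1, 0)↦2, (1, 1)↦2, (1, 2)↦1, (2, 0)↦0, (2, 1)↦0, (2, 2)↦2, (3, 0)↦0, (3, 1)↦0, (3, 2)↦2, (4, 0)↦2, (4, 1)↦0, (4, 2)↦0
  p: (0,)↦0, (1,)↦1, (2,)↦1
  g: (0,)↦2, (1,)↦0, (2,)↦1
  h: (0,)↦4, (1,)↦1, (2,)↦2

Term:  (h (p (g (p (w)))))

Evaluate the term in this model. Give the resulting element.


value = 4

  w = 1
  (p (w)) = p(1,) = 1
  (g (p (w))) = g(1,) = 0
  (p (g (p (w)))) = p(0,) = 0
  (h (p (g (p (w))))) = h(0,) = 4


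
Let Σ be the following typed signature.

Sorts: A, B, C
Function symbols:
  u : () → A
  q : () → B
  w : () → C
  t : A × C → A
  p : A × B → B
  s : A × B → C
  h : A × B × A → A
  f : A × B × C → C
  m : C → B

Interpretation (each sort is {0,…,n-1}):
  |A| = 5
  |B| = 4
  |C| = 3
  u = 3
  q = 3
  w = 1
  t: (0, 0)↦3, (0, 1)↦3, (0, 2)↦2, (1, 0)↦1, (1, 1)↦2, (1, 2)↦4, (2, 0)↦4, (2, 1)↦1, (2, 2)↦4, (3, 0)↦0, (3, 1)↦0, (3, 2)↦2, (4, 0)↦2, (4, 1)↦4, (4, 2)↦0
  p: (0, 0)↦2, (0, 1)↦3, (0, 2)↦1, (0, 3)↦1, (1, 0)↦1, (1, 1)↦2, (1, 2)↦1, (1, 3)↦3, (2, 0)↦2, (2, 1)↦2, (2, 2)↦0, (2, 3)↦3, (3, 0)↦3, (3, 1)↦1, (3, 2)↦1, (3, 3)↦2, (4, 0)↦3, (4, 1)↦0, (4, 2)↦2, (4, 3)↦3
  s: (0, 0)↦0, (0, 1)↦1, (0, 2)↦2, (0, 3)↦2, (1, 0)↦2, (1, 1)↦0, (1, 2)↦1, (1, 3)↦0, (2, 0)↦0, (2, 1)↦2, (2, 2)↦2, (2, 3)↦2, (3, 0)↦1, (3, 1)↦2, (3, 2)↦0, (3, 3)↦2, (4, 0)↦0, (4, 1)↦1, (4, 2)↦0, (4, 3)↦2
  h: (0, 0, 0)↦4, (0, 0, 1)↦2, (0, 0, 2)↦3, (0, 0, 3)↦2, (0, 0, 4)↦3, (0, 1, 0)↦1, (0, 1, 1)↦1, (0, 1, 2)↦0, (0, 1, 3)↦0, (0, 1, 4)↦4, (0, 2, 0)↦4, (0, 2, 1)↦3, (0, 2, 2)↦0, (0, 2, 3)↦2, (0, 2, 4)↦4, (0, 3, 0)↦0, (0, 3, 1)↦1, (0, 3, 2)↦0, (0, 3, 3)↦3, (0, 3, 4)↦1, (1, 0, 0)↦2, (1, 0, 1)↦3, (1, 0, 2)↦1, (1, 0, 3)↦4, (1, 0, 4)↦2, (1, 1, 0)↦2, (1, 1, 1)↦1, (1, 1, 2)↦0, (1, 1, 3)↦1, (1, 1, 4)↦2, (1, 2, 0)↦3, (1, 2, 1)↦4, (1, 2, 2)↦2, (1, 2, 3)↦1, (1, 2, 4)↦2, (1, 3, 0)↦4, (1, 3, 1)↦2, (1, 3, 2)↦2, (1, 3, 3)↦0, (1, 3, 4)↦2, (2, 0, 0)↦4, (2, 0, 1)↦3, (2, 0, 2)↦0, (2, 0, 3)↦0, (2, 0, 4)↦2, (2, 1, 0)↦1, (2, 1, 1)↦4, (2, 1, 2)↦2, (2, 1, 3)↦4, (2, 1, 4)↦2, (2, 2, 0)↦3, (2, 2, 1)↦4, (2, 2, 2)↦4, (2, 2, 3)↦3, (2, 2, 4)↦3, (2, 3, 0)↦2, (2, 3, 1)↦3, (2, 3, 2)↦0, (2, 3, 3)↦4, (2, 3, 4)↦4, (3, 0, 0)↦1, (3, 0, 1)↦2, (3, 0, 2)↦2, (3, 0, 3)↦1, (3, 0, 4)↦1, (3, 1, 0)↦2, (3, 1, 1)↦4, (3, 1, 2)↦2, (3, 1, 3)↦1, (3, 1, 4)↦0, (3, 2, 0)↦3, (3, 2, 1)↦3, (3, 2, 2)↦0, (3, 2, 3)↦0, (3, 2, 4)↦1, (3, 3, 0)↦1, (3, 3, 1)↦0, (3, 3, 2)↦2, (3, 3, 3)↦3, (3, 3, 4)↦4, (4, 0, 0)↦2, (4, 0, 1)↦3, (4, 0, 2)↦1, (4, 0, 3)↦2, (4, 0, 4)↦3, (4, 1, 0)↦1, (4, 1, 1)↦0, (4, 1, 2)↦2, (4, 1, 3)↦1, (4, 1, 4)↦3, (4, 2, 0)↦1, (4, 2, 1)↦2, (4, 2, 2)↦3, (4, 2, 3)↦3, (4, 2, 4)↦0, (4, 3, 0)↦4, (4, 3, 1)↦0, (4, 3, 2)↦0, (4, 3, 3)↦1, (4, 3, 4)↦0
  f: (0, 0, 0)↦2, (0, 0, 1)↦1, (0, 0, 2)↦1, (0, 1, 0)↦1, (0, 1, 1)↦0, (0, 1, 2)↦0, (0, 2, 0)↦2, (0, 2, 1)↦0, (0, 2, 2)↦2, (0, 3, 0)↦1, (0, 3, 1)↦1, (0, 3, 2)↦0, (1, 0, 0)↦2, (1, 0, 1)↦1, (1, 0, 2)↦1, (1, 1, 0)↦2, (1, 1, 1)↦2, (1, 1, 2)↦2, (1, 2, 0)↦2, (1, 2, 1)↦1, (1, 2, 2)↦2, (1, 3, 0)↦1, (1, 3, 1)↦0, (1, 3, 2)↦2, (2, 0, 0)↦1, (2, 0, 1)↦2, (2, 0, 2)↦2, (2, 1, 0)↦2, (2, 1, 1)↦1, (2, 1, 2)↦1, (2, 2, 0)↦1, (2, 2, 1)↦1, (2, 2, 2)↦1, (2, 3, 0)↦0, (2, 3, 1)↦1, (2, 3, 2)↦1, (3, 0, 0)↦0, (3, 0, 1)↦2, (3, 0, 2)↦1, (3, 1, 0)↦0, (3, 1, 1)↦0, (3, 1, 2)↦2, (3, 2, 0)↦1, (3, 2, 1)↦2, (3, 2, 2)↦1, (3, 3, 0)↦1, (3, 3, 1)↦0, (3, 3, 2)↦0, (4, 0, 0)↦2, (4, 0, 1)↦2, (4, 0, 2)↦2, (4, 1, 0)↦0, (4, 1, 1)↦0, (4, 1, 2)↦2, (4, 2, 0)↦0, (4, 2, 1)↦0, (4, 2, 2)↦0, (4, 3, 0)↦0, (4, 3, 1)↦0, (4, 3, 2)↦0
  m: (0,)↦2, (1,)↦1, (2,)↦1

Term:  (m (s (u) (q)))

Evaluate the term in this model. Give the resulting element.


value = 1

  u = 3
  q = 3
  (s (u) (q)) = s(3, 3) = 2
  (m (s (u) (q))) = m(2,) = 1
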